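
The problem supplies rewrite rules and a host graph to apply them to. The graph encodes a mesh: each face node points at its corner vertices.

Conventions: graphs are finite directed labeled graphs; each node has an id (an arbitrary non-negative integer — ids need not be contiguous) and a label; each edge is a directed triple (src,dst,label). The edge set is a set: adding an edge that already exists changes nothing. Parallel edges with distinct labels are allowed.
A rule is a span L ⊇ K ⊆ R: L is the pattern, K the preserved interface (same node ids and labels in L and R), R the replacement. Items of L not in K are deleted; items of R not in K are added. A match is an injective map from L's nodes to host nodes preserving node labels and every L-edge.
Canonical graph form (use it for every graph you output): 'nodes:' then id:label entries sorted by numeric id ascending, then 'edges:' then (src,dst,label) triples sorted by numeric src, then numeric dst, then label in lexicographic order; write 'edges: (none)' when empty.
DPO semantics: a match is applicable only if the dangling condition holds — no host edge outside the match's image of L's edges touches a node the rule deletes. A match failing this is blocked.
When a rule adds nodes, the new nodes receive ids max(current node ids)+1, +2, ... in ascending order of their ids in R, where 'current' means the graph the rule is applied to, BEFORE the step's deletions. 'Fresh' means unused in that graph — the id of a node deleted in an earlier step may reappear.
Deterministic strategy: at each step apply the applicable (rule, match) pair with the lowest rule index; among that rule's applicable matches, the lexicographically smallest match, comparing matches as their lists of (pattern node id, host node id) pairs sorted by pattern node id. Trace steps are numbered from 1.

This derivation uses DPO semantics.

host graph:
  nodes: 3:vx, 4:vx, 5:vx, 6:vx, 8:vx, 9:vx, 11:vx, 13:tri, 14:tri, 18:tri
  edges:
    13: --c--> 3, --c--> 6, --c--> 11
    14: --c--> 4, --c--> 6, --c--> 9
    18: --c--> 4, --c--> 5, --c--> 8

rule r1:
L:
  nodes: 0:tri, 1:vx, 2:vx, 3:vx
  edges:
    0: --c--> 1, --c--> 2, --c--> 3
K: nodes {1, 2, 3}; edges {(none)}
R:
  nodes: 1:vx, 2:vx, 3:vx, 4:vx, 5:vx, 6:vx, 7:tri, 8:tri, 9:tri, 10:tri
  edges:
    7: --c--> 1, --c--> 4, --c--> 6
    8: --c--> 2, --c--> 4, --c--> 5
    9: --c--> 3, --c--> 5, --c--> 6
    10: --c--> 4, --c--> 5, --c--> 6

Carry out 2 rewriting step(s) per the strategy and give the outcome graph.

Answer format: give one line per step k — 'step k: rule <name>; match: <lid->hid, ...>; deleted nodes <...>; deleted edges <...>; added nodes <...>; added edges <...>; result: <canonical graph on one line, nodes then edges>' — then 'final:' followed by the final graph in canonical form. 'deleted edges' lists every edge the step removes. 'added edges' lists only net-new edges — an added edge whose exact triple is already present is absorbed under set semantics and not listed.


step 1: rule r1; match: 0->13, 1->3, 2->6, 3->11; deleted nodes 13; deleted edges (13,3,c); (13,6,c); (13,11,c); added nodes 19, 20, 21, 22, 23, 24, 25; added edges (22,3,c); (22,19,c); (22,21,c); (23,6,c); (23,19,c); (23,20,c); (24,11,c); (24,20,c); (24,21,c); (25,19,c); (25,20,c); (25,21,c); result: nodes: 3:vx, 4:vx, 5:vx, 6:vx, 8:vx, 9:vx, 11:vx, 14:tri, 18:tri, 19:vx, 20:vx, 21:vx, 22:tri, 23:tri, 24:tri, 25:tri edges: (14,4,c); (14,6,c); (14,9,c); (18,4,c); (18,5,c); (18,8,c); (22,3,c); (22,19,c); (22,21,c); (23,6,c); (23,19,c); (23,20,c); (24,11,c); (24,20,c); (24,21,c); (25,19,c); (25,20,c); (25,21,c)
step 2: rule r1; match: 0->14, 1->4, 2->6, 3->9; deleted nodes 14; deleted edges (14,4,c); (14,6,c); (14,9,c); added nodes 26, 27, 28, 29, 30, 31, 32; added edges (29,4,c); (29,26,c); (29,28,c); (30,6,c); (30,26,c); (30,27,c); (31,9,c); (31,27,c); (31,28,c); (32,26,c); (32,27,c); (32,28,c); result: nodes: 3:vx, 4:vx, 5:vx, 6:vx, 8:vx, 9:vx, 11:vx, 18:tri, 19:vx, 20:vx, 21:vx, 22:tri, 23:tri, 24:tri, 25:tri, 26:vx, 27:vx, 28:vx, 29:tri, 30:tri, 31:tri, 32:tri edges: (18,4,c); (18,5,c); (18,8,c); (22,3,c); (22,19,c); (22,21,c); (23,6,c); (23,19,c); (23,20,c); (24,11,c); (24,20,c); (24,21,c); (25,19,c); (25,20,c); (25,21,c); (29,4,c); (29,26,c); (29,28,c); (30,6,c); (30,26,c); (30,27,c); (31,9,c); (31,27,c); (31,28,c); (32,26,c); (32,27,c); (32,28,c)
final:
nodes: 3:vx, 4:vx, 5:vx, 6:vx, 8:vx, 9:vx, 11:vx, 18:tri, 19:vx, 20:vx, 21:vx, 22:tri, 23:tri, 24:tri, 25:tri, 26:vx, 27:vx, 28:vx, 29:tri, 30:tri, 31:tri, 32:tri
edges: (18,4,c); (18,5,c); (18,8,c); (22,3,c); (22,19,c); (22,21,c); (23,6,c); (23,19,c); (23,20,c); (24,11,c); (24,20,c); (24,21,c); (25,19,c); (25,20,c); (25,21,c); (29,4,c); (29,26,c); (29,28,c); (30,6,c); (30,26,c); (30,27,c); (31,9,c); (31,27,c); (31,28,c); (32,26,c); (32,27,c); (32,28,c)


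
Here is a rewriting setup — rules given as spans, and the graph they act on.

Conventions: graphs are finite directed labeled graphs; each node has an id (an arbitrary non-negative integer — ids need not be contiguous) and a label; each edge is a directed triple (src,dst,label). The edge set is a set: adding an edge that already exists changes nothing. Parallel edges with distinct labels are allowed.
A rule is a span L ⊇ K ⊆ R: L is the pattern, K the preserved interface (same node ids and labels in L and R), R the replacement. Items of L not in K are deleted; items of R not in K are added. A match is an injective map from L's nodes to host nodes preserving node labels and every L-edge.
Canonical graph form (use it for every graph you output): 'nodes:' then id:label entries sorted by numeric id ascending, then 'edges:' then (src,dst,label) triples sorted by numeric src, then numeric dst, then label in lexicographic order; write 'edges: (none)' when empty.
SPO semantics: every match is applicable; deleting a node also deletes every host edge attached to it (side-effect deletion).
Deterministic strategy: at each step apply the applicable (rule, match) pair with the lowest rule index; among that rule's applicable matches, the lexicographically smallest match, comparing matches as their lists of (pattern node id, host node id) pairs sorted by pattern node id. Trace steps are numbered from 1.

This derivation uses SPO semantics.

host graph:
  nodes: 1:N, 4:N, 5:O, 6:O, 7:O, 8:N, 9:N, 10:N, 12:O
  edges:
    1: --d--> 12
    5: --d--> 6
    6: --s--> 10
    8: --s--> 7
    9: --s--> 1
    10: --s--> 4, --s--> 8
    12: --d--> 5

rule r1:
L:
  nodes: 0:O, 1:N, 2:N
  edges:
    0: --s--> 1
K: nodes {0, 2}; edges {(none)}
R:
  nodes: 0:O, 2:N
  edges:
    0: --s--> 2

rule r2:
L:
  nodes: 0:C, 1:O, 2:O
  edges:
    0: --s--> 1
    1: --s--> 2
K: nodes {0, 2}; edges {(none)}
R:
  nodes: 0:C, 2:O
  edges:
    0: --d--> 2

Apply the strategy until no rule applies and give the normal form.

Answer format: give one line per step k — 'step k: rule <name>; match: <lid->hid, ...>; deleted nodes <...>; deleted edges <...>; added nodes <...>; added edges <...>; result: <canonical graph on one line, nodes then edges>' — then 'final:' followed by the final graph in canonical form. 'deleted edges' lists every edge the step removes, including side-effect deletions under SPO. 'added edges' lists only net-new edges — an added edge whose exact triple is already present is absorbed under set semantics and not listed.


step 1: rule r1; match: 0->6, 1->10, 2->1; deleted nodes 10; deleted edges (6,10,s); (10,4,s); (10,8,s); added nodes (none); added edges (6,1,s); result: nodes: 1:N, 4:N, 5:O, 6:O, 7:O, 8:N, 9:N, 12:O edges: (1,12,d); (5,6,d); (6,1,s); (8,7,s); (9,1,s); (12,5,d)
step 2: rule r1; match: 0->6, 1->1, 2->4; deleted nodes 1; deleted edges (1,12,d); (6,1,s); (9,1,s); added nodes (none); added edges (6,4,s); result: nodes: 4:N, 5:O, 6:O, 7:O, 8:N, 9:N, 12:O edges: (5,6,d); (6,4,s); (8,7,s); (12,5,d)
step 3: rule r1; match: 0->6, 1->4, 2->8; deleted nodes 4; deleted edges (6,4,s); added nodes (none); added edges (6,8,s); result: nodes: 5:O, 6:O, 7:O, 8:N, 9:N, 12:O edges: (5,6,d); (6,8,s); (8,7,s); (12,5,d)
step 4: rule r1; match: 0->6, 1->8, 2->9; deleted nodes 8; deleted edges (6,8,s); (8,7,s); added nodes (none); added edges (6,9,s); result: nodes: 5:O, 6:O, 7:O, 9:N, 12:O edges: (5,6,d); (6,9,s); (12,5,d)
final:
nodes: 5:O, 6:O, 7:O, 9:N, 12:O
edges: (5,6,d); (6,9,s); (12,5,d)


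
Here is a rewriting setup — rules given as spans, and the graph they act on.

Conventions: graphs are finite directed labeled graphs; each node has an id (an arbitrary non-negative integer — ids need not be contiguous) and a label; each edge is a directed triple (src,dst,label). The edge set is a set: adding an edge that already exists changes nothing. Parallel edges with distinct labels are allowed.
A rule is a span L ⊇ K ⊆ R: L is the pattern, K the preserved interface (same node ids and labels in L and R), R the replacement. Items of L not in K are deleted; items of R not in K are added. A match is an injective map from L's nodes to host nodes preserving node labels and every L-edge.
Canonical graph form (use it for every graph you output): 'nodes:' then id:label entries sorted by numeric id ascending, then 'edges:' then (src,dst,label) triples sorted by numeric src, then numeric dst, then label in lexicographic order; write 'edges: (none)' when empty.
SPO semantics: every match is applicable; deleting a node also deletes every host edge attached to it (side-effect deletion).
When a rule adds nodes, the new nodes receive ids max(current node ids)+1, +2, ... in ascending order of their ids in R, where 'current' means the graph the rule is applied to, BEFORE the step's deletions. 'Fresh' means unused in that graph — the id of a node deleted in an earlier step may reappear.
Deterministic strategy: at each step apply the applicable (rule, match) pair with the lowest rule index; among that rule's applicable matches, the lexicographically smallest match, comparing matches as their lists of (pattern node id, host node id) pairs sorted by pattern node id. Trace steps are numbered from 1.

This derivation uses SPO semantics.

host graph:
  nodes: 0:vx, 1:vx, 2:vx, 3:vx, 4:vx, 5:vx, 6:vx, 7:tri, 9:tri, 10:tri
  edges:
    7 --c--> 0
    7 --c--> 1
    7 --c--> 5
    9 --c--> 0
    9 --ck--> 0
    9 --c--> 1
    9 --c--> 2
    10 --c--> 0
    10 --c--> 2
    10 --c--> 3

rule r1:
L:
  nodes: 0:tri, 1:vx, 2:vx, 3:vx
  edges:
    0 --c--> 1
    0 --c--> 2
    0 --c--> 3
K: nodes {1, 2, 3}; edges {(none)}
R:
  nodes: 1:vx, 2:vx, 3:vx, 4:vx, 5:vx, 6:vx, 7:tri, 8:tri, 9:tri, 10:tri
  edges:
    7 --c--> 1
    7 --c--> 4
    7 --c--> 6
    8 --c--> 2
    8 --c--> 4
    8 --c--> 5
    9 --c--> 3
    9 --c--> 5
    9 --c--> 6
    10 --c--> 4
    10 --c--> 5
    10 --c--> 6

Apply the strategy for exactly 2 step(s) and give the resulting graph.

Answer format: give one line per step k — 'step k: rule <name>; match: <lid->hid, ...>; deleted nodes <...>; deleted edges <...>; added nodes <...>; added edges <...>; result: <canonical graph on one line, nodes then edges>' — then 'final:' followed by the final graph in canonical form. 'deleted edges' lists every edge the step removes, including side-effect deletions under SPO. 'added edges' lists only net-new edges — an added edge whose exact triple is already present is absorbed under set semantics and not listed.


step 1: rule r1; match: 0->7, 1->0, 2->1, 3->5; deleted nodes 7; deleted edges (7,0,c); (7,1,c); (7,5,c); added nodes 11, 12, 13, 14, 15, 16, 17; added edges (14,0,c); (14,11,c); (14,13,c); (15,1,c); (15,11,c); (15,12,c); (16,5,c); (16,12,c); (16,13,c); (17,11,c); (17,12,c); (17,13,c); result: nodes: 0:vx, 1:vx, 2:vx, 3:vx, 4:vx, 5:vx, 6:vx, 9:tri, 10:tri, 11:vx, 12:vx, 13:vx, 14:tri, 15:tri, 16:tri, 17:tri edges: (9,0,c); (9,0,ck); (9,1,c); (9,2,c); (10,0,c); (10,2,c); (10,3,c); (14,0,c); (14,11,c); (14,13,c); (15,1,c); (15,11,c); (15,12,c); (16,5,c); (16,12,c); (16,13,c); (17,11,c); (17,12,c); (17,13,c)
step 2: rule r1; match: 0->9, 1->0, 2->1, 3->2; deleted nodes 9; deleted edges (9,0,c); (9,0,ck); (9,1,c); (9,2,c); added nodes 18, 19, 20, 21, 22, 23, 24; added edges (21,0,c); (21,18,c); (21,20,c); (22,1,c); (22,18,c); (22,19,c); (23,2,c); (23,19,c); (23,20,c); (24,18,c); (24,19,c); (24,20,c); result: nodes: 0:vx, 1:vx, 2:vx, 3:vx, 4:vx, 5:vx, 6:vx, 10:tri, 11:vx, 12:vx, 13:vx, 14:tri, 15:tri, 16:tri, 17:tri, 18:vx, 19:vx, 20:vx, 21:tri, 22:tri, 23:tri, 24:tri edges: (10,0,c); (10,2,c); (10,3,c); (14,0,c); (14,11,c); (14,13,c); (15,1,c); (15,11,c); (15,12,c); (16,5,c); (16,12,c); (16,13,c); (17,11,c); (17,12,c); (17,13,c); (21,0,c); (21,18,c); (21,20,c); (22,1,c); (22,18,c); (22,19,c); (23,2,c); (23,19,c); (23,20,c); (24,18,c); (24,19,c); (24,20,c)
final:
nodes: 0:vx, 1:vx, 2:vx, 3:vx, 4:vx, 5:vx, 6:vx, 10:tri, 11:vx, 12:vx, 13:vx, 14:tri, 15:tri, 16:tri, 17:tri, 18:vx, 19:vx, 20:vx, 21:tri, 22:tri, 23:tri, 24:tri
edges: (10,0,c); (10,2,c); (10,3,c); (14,0,c); (14,11,c); (14,13,c); (15,1,c); (15,11,c); (15,12,c); (16,5,c); (16,12,c); (16,13,c); (17,11,c); (17,12,c); (17,13,c); (21,0,c); (21,18,c); (21,20,c); (22,1,c); (22,18,c); (22,19,c); (23,2,c); (23,19,c); (23,20,c); (24,18,c); (24,19,c); (24,20,c)


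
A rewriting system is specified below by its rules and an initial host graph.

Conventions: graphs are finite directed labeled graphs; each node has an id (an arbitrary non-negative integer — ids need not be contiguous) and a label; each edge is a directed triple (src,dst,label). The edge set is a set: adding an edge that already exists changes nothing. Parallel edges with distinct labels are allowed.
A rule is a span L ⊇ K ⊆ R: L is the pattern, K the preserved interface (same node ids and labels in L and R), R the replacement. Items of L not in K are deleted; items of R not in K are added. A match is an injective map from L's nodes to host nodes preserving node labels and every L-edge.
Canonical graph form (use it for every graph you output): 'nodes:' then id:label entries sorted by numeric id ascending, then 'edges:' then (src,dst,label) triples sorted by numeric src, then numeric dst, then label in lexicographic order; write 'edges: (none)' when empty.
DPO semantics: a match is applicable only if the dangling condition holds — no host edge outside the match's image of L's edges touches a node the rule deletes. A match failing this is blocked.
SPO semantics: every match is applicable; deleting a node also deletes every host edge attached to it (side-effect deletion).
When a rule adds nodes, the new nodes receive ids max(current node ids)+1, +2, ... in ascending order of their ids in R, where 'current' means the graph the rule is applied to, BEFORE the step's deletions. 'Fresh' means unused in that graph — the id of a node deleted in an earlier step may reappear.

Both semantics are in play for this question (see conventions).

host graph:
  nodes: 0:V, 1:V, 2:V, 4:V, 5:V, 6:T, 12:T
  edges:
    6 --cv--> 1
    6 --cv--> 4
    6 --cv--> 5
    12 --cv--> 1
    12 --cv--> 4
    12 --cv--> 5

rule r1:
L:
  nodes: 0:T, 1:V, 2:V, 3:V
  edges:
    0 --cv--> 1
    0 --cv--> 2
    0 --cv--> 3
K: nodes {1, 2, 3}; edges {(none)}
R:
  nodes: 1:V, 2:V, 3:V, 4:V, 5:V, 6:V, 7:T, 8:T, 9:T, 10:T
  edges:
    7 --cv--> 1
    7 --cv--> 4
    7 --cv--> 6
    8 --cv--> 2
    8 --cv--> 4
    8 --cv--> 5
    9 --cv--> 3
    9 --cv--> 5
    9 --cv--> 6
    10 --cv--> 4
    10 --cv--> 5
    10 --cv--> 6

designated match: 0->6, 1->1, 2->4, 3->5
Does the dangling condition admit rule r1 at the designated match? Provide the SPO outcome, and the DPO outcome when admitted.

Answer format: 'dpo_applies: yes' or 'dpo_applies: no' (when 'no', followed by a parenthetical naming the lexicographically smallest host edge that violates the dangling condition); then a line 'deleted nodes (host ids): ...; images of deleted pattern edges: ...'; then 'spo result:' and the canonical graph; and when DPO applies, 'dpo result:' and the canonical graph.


dpo_applies: yes
deleted nodes (host ids): 6; images of deleted pattern edges: (6,1,cv); (6,4,cv); (6,5,cv)
spo result:
nodes: 0:V, 1:V, 2:V, 4:V, 5:V, 12:T, 13:V, 14:V, 15:V, 16:T, 17:T, 18:T, 19:T
edges: (12,1,cv); (12,4,cv); (12,5,cv); (16,1,cv); (16,13,cv); (16,15,cv); (17,4,cv); (17,13,cv); (17,14,cv); (18,5,cv); (18,14,cv); (18,15,cv); (19,13,cv); (19,14,cv); (19,15,cv)
dpo result:
nodes: 0:V, 1:V, 2:V, 4:V, 5:V, 12:T, 13:V, 14:V, 15:V, 16:T, 17:T, 18:T, 19:T
edges: (12,1,cv); (12,4,cv); (12,5,cv); (16,1,cv); (16,13,cv); (16,15,cv); (17,4,cv); (17,13,cv); (17,14,cv); (18,5,cv); (18,14,cv); (18,15,cv); (19,13,cv); (19,14,cv); (19,15,cv)


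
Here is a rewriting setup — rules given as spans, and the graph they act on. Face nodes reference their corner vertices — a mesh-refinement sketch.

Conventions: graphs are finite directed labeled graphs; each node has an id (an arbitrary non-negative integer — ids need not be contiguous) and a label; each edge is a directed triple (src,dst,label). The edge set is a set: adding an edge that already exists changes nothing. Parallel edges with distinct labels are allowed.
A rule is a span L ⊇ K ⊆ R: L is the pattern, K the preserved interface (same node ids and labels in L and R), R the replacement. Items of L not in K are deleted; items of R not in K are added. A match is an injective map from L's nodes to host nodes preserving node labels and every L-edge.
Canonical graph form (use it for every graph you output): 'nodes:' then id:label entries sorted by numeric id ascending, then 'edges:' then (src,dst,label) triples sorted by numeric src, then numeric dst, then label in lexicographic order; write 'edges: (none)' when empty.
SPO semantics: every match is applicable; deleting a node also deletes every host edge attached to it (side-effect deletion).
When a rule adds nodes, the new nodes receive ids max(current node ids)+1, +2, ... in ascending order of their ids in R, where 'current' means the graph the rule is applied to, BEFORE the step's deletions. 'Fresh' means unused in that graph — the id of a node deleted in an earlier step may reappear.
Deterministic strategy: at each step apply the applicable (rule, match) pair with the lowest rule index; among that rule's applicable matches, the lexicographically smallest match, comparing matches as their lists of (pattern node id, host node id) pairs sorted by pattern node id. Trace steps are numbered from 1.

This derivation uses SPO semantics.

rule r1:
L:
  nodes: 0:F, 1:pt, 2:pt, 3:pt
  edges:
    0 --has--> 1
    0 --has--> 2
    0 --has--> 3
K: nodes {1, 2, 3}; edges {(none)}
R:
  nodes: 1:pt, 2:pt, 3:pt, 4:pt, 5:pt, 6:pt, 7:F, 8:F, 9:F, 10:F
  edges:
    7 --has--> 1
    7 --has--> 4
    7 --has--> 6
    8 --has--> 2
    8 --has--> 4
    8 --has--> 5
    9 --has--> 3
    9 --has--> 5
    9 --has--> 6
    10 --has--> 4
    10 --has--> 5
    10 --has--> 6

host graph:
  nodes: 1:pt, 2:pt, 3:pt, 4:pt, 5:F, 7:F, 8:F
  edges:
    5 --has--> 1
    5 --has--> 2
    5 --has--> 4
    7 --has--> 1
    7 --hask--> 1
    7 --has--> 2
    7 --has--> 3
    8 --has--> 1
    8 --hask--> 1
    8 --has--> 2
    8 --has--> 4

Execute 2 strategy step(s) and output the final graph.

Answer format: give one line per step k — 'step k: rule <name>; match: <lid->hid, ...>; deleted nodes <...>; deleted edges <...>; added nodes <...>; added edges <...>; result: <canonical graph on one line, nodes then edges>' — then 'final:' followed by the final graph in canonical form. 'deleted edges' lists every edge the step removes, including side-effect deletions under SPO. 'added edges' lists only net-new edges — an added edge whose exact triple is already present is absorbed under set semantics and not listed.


step 1: rule r1; match: 0->5, 1->1, 2->2, 3->4; deleted nodes 5; deleted edges (5,1,has); (5,2,has); (5,4,has); added nodes 9, 10, 11, 12, 13, 14, 15; added edges (12,1,has); (12,9,has); (12,11,has); (13,2,has); (13,9,has); (13,10,has); (14,4,has); (14,10,has); (14,11,has); (15,9,has); (15,10,has); (15,11,has); result: nodes: 1:pt, 2:pt, 3:pt, 4:pt, 7:F, 8:F, 9:pt, 10:pt, 11:pt, 12:F, 13:F, 14:F, 15:F edges: (7,1,has); (7,1,hask); (7,2,has); (7,3,has); (8,1,has); (8,1,hask); (8,2,has); (8,4,has); (12,1,has); (12,9,has); (12,11,has); (13,2,has); (13,9,has); (13,10,has); (14,4,has); (14,10,has); (14,11,has); (15,9,has); (15,10,has); (15,11,has)
step 2: rule r1; match: 0->7, 1->1, 2->2, 3->3; deleted nodes 7; deleted edges (7,1,has); (7,1,hask); (7,2,has); (7,3,has); added nodes 16, 17, 18, 19, 20, 21, 22; added edges (19,1,has); (19,16,has); (19,18,has); (20,2,has); (20,16,has); (20,17,has); (21,3,has); (21,17,has); (21,18,has); (22,16,has); (22,17,has); (22,18,has); result: nodes: 1:pt, 2:pt, 3:pt, 4:pt, 8:F, 9:pt, 10:pt, 11:pt, 12:F, 13:F, 14:F, 15:F, 16:pt, 17:pt, 18:pt, 19:F, 20:F, 21:F, 22:F edges: (8,1,has); (8,1,hask); (8,2,has); (8,4,has); (12,1,has); (12,9,has); (12,11,has); (13,2,has); (13,9,has); (13,10,has); (14,4,has); (14,10,has); (14,11,has); (15,9,has); (15,10,has); (15,11,has); (19,1,has); (19,16,has); (19,18,has); (20,2,has); (20,16,has); (20,17,has); (21,3,has); (21,17,has); (21,18,has); (22,16,has); (22,17,has); (22,18,has)
final:
nodes: 1:pt, 2:pt, 3:pt, 4:pt, 8:F, 9:pt, 10:pt, 11:pt, 12:F, 13:F, 14:F, 15:F, 16:pt, 17:pt, 18:pt, 19:F, 20:F, 21:F, 22:F
edges: (8,1,has); (8,1,hask); (8,2,has); (8,4,has); (12,1,has); (12,9,has); (12,11,has); (13,2,has); (13,9,has); (13,10,has); (14,4,has); (14,10,has); (14,11,has); (15,9,has); (15,10,has); (15,11,has); (19,1,has); (19,16,has); (19,18,has); (20,2,has); (20,16,has); (20,17,has); (21,3,has); (21,17,has); (21,18,has); (22,16,has); (22,17,has); (22,18,has)


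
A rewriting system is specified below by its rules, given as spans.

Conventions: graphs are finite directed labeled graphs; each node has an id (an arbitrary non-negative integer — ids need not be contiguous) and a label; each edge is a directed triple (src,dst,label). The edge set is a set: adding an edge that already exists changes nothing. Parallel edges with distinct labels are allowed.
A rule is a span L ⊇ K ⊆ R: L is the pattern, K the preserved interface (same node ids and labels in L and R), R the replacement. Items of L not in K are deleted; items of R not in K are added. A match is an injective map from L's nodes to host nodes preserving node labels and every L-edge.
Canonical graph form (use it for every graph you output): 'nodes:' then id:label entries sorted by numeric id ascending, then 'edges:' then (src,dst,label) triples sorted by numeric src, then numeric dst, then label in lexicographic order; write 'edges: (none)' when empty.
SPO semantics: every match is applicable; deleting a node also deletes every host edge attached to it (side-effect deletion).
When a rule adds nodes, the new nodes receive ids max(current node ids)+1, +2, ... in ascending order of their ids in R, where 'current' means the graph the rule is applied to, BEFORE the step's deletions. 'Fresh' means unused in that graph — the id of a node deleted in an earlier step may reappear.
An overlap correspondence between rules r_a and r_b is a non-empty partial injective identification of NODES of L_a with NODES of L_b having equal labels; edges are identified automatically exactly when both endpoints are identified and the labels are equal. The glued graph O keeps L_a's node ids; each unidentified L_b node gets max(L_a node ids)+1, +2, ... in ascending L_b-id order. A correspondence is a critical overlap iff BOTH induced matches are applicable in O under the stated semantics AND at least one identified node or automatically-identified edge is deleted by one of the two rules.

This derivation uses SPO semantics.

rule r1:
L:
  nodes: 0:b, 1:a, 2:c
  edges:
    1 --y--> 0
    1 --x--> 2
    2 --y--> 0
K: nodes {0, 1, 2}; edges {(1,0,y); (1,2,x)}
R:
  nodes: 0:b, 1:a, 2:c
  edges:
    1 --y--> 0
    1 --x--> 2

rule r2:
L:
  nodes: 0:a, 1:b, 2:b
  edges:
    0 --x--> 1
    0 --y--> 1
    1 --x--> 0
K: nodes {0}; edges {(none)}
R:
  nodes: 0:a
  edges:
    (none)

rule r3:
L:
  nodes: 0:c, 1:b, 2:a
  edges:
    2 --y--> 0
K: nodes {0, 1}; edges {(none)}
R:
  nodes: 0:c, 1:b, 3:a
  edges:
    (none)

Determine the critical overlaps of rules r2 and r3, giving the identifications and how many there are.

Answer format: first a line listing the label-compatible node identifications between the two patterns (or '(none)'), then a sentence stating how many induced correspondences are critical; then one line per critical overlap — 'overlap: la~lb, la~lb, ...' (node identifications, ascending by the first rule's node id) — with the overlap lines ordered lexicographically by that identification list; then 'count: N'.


label-compatible node identifications between L(r2) and L(r3): 0~2, 1~1, 2~1
5 of the induced correspondences are critical overlaps of r2 and r3.
overlap: 0~2
overlap: 0~2, 1~1
overlap: 0~2, 2~1
overlap: 1~1
overlap: 2~1
count: 5


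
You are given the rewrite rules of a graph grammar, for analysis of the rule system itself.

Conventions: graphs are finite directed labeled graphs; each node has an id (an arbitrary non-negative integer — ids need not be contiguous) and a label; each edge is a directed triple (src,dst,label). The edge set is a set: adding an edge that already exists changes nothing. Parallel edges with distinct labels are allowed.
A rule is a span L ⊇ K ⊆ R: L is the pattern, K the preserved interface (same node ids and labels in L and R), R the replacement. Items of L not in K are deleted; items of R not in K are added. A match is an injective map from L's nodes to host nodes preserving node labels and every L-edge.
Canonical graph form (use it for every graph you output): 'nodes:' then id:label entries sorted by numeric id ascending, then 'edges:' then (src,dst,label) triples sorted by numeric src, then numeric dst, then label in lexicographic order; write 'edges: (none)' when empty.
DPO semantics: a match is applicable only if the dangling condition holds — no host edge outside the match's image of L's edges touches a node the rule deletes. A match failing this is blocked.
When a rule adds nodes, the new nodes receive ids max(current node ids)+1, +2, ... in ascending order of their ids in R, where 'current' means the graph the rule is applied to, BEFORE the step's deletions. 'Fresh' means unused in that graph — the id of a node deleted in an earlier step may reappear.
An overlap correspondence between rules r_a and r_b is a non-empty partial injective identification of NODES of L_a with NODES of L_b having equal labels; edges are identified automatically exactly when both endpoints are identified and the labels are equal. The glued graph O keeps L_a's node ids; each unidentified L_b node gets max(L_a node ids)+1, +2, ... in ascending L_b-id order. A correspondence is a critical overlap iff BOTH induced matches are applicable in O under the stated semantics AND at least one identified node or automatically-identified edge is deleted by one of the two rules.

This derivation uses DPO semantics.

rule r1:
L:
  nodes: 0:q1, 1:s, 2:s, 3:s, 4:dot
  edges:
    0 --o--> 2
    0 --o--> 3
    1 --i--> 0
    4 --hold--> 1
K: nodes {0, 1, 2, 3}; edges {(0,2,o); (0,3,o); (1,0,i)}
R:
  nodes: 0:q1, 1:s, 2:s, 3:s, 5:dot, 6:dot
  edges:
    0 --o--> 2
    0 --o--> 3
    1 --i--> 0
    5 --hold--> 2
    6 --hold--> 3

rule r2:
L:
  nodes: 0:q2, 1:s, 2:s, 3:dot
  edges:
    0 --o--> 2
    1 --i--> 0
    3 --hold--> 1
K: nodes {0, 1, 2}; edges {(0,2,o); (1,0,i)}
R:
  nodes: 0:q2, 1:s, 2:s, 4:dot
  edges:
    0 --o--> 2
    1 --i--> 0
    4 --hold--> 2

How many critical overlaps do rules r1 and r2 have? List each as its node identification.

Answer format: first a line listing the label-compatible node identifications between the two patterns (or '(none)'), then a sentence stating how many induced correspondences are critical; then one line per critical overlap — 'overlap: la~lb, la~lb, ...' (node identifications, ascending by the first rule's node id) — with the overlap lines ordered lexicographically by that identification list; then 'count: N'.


label-compatible node identifications between L(r1) and L(r2): 1~1, 1~2, 2~1, 2~2, 3~1, 3~2, 4~3
3 of the induced correspondences are critical overlaps of r1 and r2.
overlap: 1~1, 2~2, 4~3
overlap: 1~1, 3~2, 4~3
overlap: 1~1, 4~3
count: 3


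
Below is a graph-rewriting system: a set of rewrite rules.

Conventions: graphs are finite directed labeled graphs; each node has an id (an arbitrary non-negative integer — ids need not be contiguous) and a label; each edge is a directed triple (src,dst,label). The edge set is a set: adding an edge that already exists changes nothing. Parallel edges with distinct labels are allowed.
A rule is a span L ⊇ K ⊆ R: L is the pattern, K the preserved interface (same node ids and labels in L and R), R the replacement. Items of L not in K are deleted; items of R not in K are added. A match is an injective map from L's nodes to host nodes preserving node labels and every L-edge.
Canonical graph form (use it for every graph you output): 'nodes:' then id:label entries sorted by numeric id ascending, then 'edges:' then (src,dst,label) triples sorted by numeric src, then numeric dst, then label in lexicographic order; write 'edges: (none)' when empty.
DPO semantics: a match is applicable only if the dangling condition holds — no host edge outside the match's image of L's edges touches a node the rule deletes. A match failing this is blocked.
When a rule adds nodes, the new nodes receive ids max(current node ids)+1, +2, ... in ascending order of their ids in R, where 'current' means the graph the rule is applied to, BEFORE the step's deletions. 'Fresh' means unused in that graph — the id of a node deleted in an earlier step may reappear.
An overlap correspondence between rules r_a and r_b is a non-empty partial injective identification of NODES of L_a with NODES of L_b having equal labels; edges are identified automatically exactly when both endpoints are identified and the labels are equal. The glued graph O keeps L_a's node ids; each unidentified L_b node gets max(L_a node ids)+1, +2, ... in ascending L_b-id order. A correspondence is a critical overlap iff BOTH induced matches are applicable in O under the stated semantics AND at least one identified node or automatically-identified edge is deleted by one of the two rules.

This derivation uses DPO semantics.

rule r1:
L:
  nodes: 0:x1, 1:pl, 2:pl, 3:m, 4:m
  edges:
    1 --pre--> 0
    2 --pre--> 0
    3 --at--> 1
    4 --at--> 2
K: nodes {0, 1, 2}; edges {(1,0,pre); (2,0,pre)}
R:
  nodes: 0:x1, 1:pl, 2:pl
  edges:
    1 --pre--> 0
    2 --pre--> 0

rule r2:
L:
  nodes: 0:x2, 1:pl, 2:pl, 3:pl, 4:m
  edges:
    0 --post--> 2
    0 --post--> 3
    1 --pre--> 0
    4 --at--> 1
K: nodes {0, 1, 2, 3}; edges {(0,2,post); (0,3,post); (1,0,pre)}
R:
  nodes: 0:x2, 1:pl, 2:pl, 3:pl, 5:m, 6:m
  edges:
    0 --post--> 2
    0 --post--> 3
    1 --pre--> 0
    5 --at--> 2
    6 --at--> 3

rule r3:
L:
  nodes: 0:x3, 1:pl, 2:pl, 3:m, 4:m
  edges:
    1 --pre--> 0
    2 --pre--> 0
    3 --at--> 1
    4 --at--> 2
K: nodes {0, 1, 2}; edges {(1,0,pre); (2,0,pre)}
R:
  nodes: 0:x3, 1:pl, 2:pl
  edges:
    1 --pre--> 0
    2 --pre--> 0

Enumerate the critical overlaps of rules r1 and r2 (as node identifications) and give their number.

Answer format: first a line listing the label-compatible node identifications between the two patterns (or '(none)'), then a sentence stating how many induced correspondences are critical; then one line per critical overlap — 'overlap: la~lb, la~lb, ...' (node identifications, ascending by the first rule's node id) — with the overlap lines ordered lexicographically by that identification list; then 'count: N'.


label-compatible node identifications between L(r1) and L(r2): 1~1, 1~2, 1~3, 2~1, 2~2, 2~3, 3~4, 4~4
6 of the induced correspondences are critical overlaps of r1 and r2.
overlap: 1~1, 2~2, 3~4
overlap: 1~1, 2~3, 3~4
overlap: 1~1, 3~4
overlap: 1~2, 2~1, 4~4
overlap: 1~3, 2~1, 4~4
overlap: 2~1, 4~4
count: 6


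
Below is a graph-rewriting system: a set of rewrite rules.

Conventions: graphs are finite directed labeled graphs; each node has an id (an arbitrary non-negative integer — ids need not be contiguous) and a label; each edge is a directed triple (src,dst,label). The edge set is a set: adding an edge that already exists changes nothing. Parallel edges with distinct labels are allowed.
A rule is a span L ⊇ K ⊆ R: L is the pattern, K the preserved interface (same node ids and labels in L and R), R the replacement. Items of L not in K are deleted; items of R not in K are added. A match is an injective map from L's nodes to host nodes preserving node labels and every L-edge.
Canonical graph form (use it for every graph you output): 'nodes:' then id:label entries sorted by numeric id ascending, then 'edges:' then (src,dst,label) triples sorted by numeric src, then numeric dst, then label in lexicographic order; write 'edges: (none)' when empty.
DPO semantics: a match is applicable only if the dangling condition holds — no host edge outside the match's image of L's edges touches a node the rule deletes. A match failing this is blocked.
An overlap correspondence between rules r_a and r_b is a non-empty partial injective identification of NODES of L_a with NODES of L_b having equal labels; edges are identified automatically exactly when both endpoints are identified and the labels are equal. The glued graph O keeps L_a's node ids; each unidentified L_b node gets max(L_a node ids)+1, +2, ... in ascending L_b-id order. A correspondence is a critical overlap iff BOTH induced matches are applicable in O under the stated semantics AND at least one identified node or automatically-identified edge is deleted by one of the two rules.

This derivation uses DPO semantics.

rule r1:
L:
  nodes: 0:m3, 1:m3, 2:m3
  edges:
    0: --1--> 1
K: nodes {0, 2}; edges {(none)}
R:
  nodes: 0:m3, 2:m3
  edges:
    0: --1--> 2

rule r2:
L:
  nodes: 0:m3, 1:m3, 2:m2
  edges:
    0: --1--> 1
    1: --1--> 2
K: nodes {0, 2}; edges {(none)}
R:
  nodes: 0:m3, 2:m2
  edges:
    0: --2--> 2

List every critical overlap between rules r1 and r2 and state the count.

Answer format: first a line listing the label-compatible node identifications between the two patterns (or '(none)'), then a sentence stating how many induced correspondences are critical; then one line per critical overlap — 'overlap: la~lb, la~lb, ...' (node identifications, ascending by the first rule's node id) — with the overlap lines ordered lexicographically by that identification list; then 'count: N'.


label-compatible node identifications between L(r1) and L(r2): 0~0, 0~1, 1~0, 1~1, 2~0, 2~1
2 of the induced correspondences are critical overlaps of r1 and r2.
overlap: 0~0, 2~1
overlap: 2~1
count: 2


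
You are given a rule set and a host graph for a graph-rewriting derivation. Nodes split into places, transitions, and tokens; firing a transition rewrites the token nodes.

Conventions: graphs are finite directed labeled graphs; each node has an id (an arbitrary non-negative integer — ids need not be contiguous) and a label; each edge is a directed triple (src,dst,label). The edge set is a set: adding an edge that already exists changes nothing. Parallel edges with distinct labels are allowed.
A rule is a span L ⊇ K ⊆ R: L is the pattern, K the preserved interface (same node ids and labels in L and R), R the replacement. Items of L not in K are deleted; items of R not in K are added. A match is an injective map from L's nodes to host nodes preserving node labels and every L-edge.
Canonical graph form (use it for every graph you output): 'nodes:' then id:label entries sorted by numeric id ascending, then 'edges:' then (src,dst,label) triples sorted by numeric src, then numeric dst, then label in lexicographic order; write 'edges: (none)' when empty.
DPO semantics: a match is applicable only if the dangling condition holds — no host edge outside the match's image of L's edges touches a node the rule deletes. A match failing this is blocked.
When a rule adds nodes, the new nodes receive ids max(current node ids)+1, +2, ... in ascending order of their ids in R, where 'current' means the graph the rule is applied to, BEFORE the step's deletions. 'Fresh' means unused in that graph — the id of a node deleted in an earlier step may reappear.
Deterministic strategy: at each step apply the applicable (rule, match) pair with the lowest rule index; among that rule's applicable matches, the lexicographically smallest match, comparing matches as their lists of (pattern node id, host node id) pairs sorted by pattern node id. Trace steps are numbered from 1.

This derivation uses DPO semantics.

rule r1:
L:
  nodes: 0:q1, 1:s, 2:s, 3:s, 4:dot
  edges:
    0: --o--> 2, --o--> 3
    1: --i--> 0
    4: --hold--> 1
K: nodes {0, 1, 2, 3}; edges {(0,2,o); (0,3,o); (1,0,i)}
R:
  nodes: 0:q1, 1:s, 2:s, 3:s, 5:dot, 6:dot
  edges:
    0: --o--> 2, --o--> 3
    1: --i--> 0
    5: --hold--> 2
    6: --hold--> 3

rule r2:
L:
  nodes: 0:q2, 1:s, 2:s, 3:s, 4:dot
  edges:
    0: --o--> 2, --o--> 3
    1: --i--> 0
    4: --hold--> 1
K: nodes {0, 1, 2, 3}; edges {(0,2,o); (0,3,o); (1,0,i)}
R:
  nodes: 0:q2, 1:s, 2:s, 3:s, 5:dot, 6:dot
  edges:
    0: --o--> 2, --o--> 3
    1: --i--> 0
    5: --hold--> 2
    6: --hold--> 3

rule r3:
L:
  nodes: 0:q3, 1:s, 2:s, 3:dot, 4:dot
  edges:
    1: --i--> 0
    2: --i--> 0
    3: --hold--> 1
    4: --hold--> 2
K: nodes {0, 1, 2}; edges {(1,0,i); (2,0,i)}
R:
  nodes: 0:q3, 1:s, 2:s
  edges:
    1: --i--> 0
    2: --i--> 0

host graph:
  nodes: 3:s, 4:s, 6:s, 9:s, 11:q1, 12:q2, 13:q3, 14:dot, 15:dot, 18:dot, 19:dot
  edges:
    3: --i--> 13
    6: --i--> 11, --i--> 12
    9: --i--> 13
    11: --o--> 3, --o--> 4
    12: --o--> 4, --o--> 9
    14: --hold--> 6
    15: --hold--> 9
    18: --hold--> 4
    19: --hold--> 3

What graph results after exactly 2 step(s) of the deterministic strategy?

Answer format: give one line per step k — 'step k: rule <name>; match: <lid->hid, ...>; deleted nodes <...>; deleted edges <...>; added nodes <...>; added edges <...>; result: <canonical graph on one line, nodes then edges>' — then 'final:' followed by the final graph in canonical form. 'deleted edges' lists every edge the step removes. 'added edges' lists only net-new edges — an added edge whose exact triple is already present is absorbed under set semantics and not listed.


step 1: rule r1; match: 0->11, 1->6, 2->3, 3->4, 4->14; deleted nodes 14; deleted edges (14,6,hold); added nodes 20, 21; added edges (20,3,hold); (21,4,hold); result: nodes: 3:s, 4:s, 6:s, 9:s, 11:q1, 12:q2, 13:q3, 15:dot, 18:dot, 19:dot, 20:dot, 21:dot edges: (3,13,i); (6,11,i); (6,12,i); (9,13,i); (11,3,o); (11,4,o); (12,4,o); (12,9,o); (15,9,hold); (18,4,hold); (19,3,hold); (20,3,hold); (21,4,hold)
step 2: rule r3; match: 0->13, 1->3, 2->9, 3->19, 4->15; deleted nodes 15, 19; deleted edges (15,9,hold); (19,3,hold); added nodes (none); added edges (none); result: nodes: 3:s, 4:s, 6:s, 9:s, 11:q1, 12:q2, 13:q3, 18:dot, 20:dot, 21:dot edges: (3,13,i); (6,11,i); (6,12,i); (9,13,i); (11,3,o); (11,4,o); (12,4,o); (12,9,o); (18,4,hold); (20,3,hold); (21,4,hold)
final:
nodes: 3:s, 4:s, 6:s, 9:s, 11:q1, 12:q2, 13:q3, 18:dot, 20:dot, 21:dot
edges: (3,13,i); (6,11,i); (6,12,i); (9,13,i); (11,3,o); (11,4,o); (12,4,o); (12,9,o); (18,4,hold); (20,3,hold); (21,4,hold)


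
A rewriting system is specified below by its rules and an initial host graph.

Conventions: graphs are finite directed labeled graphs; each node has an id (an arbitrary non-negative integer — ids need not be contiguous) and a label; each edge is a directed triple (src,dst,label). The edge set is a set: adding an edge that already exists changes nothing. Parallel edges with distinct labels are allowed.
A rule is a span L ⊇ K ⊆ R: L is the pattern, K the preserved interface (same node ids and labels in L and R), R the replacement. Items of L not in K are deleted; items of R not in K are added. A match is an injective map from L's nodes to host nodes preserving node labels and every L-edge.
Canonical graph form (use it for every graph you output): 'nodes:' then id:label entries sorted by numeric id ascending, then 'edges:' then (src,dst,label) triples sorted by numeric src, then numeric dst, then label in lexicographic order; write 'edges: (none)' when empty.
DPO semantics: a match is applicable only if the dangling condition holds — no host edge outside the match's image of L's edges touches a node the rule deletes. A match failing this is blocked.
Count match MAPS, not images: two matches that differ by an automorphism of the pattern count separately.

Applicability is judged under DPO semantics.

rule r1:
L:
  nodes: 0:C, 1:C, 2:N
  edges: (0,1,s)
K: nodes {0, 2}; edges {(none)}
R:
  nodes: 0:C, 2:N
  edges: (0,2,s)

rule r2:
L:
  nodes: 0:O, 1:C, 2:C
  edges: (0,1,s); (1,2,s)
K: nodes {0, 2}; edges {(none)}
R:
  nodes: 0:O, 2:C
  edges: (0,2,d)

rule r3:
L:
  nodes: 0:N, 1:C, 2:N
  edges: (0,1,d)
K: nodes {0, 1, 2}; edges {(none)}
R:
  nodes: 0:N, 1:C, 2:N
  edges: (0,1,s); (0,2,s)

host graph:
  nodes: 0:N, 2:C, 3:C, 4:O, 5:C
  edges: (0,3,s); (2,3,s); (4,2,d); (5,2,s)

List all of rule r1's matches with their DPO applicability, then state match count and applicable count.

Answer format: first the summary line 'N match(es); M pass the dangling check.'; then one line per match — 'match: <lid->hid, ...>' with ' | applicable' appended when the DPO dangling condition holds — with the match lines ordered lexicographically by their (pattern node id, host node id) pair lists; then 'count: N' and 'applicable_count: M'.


2 match(es); 0 pass the dangling check.
match: 0->2, 1->3, 2->0
match: 0->5, 1->2, 2->0
count: 2
applicable_count: 0
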